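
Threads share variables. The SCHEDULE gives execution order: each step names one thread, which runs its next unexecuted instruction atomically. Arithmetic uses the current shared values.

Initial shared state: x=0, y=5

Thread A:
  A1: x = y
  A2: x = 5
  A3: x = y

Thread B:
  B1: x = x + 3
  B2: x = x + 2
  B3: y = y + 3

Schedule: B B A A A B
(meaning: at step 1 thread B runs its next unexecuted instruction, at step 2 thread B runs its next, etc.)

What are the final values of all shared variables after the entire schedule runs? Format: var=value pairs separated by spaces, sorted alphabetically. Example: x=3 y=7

Step 1: thread B executes B1 (x = x + 3). Shared: x=3 y=5. PCs: A@0 B@1
Step 2: thread B executes B2 (x = x + 2). Shared: x=5 y=5. PCs: A@0 B@2
Step 3: thread A executes A1 (x = y). Shared: x=5 y=5. PCs: A@1 B@2
Step 4: thread A executes A2 (x = 5). Shared: x=5 y=5. PCs: A@2 B@2
Step 5: thread A executes A3 (x = y). Shared: x=5 y=5. PCs: A@3 B@2
Step 6: thread B executes B3 (y = y + 3). Shared: x=5 y=8. PCs: A@3 B@3

Answer: x=5 y=8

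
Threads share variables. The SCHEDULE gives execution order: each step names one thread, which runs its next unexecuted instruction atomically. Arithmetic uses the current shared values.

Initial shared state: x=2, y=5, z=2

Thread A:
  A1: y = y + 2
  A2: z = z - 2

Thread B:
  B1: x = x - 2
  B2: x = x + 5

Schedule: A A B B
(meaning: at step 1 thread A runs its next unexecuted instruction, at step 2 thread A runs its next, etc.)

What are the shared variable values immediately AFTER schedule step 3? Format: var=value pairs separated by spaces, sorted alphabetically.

Answer: x=0 y=7 z=0

Derivation:
Step 1: thread A executes A1 (y = y + 2). Shared: x=2 y=7 z=2. PCs: A@1 B@0
Step 2: thread A executes A2 (z = z - 2). Shared: x=2 y=7 z=0. PCs: A@2 B@0
Step 3: thread B executes B1 (x = x - 2). Shared: x=0 y=7 z=0. PCs: A@2 B@1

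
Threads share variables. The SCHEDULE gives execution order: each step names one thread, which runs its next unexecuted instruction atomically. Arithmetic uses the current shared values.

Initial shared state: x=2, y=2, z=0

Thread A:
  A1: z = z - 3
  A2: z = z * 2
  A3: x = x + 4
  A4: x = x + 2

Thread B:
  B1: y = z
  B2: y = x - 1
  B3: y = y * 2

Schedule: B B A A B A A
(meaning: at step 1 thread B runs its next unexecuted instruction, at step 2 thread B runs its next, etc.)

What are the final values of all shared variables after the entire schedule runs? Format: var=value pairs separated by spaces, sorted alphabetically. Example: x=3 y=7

Answer: x=8 y=2 z=-6

Derivation:
Step 1: thread B executes B1 (y = z). Shared: x=2 y=0 z=0. PCs: A@0 B@1
Step 2: thread B executes B2 (y = x - 1). Shared: x=2 y=1 z=0. PCs: A@0 B@2
Step 3: thread A executes A1 (z = z - 3). Shared: x=2 y=1 z=-3. PCs: A@1 B@2
Step 4: thread A executes A2 (z = z * 2). Shared: x=2 y=1 z=-6. PCs: A@2 B@2
Step 5: thread B executes B3 (y = y * 2). Shared: x=2 y=2 z=-6. PCs: A@2 B@3
Step 6: thread A executes A3 (x = x + 4). Shared: x=6 y=2 z=-6. PCs: A@3 B@3
Step 7: thread A executes A4 (x = x + 2). Shared: x=8 y=2 z=-6. PCs: A@4 B@3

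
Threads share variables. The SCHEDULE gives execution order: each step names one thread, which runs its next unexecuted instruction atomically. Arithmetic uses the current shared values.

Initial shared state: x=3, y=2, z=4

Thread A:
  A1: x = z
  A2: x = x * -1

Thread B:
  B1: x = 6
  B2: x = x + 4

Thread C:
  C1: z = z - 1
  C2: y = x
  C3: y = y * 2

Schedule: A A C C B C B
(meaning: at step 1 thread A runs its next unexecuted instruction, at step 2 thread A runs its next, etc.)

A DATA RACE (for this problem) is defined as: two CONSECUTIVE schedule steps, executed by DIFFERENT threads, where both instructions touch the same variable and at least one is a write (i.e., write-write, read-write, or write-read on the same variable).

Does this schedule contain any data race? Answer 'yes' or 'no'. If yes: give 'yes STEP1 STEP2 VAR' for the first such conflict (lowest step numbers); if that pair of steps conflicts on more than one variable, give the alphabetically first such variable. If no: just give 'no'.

Steps 1,2: same thread (A). No race.
Steps 2,3: A(r=x,w=x) vs C(r=z,w=z). No conflict.
Steps 3,4: same thread (C). No race.
Steps 4,5: C(y = x) vs B(x = 6). RACE on x (R-W).
Steps 5,6: B(r=-,w=x) vs C(r=y,w=y). No conflict.
Steps 6,7: C(r=y,w=y) vs B(r=x,w=x). No conflict.
First conflict at steps 4,5.

Answer: yes 4 5 x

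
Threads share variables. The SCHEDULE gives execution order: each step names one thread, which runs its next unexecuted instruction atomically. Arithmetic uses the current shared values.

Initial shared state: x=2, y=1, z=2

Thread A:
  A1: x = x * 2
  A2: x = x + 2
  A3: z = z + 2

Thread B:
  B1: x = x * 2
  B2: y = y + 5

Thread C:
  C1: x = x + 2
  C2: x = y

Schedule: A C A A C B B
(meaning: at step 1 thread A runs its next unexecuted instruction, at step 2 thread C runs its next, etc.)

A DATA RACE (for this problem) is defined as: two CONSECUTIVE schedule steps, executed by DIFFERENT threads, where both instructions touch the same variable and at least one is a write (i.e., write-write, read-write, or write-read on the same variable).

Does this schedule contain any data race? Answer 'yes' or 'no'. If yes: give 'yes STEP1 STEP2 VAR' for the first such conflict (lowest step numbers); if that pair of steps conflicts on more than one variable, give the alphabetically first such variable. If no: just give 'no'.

Steps 1,2: A(x = x * 2) vs C(x = x + 2). RACE on x (W-W).
Steps 2,3: C(x = x + 2) vs A(x = x + 2). RACE on x (W-W).
Steps 3,4: same thread (A). No race.
Steps 4,5: A(r=z,w=z) vs C(r=y,w=x). No conflict.
Steps 5,6: C(x = y) vs B(x = x * 2). RACE on x (W-W).
Steps 6,7: same thread (B). No race.
First conflict at steps 1,2.

Answer: yes 1 2 x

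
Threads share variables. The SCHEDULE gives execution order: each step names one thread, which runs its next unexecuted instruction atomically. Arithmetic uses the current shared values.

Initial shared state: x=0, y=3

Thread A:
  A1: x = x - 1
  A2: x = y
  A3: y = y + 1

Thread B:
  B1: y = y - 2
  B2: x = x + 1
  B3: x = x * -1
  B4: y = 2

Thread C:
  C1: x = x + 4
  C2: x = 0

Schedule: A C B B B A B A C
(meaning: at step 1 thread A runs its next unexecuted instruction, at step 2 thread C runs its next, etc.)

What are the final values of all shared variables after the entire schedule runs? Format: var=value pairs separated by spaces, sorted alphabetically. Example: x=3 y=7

Step 1: thread A executes A1 (x = x - 1). Shared: x=-1 y=3. PCs: A@1 B@0 C@0
Step 2: thread C executes C1 (x = x + 4). Shared: x=3 y=3. PCs: A@1 B@0 C@1
Step 3: thread B executes B1 (y = y - 2). Shared: x=3 y=1. PCs: A@1 B@1 C@1
Step 4: thread B executes B2 (x = x + 1). Shared: x=4 y=1. PCs: A@1 B@2 C@1
Step 5: thread B executes B3 (x = x * -1). Shared: x=-4 y=1. PCs: A@1 B@3 C@1
Step 6: thread A executes A2 (x = y). Shared: x=1 y=1. PCs: A@2 B@3 C@1
Step 7: thread B executes B4 (y = 2). Shared: x=1 y=2. PCs: A@2 B@4 C@1
Step 8: thread A executes A3 (y = y + 1). Shared: x=1 y=3. PCs: A@3 B@4 C@1
Step 9: thread C executes C2 (x = 0). Shared: x=0 y=3. PCs: A@3 B@4 C@2

Answer: x=0 y=3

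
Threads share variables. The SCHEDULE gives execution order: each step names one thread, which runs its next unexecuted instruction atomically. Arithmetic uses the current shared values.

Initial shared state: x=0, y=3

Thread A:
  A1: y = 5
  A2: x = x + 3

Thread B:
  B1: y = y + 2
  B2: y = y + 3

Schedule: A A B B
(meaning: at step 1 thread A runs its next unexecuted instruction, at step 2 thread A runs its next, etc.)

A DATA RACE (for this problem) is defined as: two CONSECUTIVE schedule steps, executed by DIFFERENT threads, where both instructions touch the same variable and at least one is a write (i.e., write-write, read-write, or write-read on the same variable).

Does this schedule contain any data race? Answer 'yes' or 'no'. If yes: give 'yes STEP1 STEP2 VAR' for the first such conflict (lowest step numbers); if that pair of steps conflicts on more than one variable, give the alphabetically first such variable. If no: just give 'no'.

Answer: no

Derivation:
Steps 1,2: same thread (A). No race.
Steps 2,3: A(r=x,w=x) vs B(r=y,w=y). No conflict.
Steps 3,4: same thread (B). No race.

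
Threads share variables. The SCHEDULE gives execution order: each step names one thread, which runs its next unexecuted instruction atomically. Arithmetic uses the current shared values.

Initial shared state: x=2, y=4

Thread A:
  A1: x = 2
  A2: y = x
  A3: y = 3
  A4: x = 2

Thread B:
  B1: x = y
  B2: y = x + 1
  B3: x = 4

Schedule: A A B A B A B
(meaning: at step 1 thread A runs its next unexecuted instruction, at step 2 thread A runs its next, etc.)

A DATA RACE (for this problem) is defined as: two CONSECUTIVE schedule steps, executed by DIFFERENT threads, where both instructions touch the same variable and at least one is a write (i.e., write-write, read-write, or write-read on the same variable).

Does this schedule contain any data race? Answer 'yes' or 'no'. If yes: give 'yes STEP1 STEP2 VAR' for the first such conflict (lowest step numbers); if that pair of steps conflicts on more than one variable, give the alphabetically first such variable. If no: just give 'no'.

Answer: yes 2 3 x

Derivation:
Steps 1,2: same thread (A). No race.
Steps 2,3: A(y = x) vs B(x = y). RACE on x (R-W), y (W-R). Multiple vars; alphabetically first is x.
Steps 3,4: B(x = y) vs A(y = 3). RACE on y (R-W).
Steps 4,5: A(y = 3) vs B(y = x + 1). RACE on y (W-W).
Steps 5,6: B(y = x + 1) vs A(x = 2). RACE on x (R-W).
Steps 6,7: A(x = 2) vs B(x = 4). RACE on x (W-W).
First conflict at steps 2,3.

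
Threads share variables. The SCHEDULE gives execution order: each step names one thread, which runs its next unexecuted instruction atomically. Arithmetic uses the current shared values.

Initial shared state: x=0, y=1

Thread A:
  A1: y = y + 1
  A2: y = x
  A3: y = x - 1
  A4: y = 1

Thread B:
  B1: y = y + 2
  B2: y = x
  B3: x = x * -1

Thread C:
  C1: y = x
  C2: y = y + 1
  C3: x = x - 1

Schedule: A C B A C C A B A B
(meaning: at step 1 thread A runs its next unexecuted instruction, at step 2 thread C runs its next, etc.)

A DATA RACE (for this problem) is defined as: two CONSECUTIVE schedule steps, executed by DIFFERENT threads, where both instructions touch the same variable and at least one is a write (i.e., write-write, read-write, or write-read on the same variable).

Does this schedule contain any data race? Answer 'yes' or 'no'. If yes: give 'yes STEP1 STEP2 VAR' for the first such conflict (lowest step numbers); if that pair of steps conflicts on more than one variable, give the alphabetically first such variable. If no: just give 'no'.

Steps 1,2: A(y = y + 1) vs C(y = x). RACE on y (W-W).
Steps 2,3: C(y = x) vs B(y = y + 2). RACE on y (W-W).
Steps 3,4: B(y = y + 2) vs A(y = x). RACE on y (W-W).
Steps 4,5: A(y = x) vs C(y = y + 1). RACE on y (W-W).
Steps 5,6: same thread (C). No race.
Steps 6,7: C(x = x - 1) vs A(y = x - 1). RACE on x (W-R).
Steps 7,8: A(y = x - 1) vs B(y = x). RACE on y (W-W).
Steps 8,9: B(y = x) vs A(y = 1). RACE on y (W-W).
Steps 9,10: A(r=-,w=y) vs B(r=x,w=x). No conflict.
First conflict at steps 1,2.

Answer: yes 1 2 y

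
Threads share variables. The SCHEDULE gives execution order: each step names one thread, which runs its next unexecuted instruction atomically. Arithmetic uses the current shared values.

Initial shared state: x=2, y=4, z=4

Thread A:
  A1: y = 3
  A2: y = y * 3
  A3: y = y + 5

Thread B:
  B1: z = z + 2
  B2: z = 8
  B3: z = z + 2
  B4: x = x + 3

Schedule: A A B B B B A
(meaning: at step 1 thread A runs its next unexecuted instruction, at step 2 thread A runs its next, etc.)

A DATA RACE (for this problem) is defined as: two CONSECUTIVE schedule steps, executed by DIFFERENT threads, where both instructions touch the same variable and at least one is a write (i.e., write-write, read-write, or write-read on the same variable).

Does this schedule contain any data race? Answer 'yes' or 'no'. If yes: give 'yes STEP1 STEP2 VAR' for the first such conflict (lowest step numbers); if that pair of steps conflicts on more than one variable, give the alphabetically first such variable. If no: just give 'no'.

Steps 1,2: same thread (A). No race.
Steps 2,3: A(r=y,w=y) vs B(r=z,w=z). No conflict.
Steps 3,4: same thread (B). No race.
Steps 4,5: same thread (B). No race.
Steps 5,6: same thread (B). No race.
Steps 6,7: B(r=x,w=x) vs A(r=y,w=y). No conflict.

Answer: no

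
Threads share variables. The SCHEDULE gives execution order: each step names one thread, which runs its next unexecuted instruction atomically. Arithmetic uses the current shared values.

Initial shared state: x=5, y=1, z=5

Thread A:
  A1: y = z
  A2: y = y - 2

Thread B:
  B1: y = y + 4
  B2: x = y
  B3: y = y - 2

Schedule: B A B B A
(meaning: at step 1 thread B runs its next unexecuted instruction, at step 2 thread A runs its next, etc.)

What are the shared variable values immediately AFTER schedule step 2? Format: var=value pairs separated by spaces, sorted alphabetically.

Answer: x=5 y=5 z=5

Derivation:
Step 1: thread B executes B1 (y = y + 4). Shared: x=5 y=5 z=5. PCs: A@0 B@1
Step 2: thread A executes A1 (y = z). Shared: x=5 y=5 z=5. PCs: A@1 B@1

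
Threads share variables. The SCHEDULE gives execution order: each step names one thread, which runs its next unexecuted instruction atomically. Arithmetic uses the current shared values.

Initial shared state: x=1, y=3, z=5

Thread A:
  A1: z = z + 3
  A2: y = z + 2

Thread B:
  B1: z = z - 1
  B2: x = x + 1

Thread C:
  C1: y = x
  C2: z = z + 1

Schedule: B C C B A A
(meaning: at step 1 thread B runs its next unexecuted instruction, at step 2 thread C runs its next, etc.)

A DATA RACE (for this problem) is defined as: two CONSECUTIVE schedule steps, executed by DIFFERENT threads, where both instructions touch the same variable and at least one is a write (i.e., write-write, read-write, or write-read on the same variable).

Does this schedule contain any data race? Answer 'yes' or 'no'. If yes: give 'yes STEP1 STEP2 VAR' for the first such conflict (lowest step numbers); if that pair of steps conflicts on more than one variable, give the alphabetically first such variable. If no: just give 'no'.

Answer: no

Derivation:
Steps 1,2: B(r=z,w=z) vs C(r=x,w=y). No conflict.
Steps 2,3: same thread (C). No race.
Steps 3,4: C(r=z,w=z) vs B(r=x,w=x). No conflict.
Steps 4,5: B(r=x,w=x) vs A(r=z,w=z). No conflict.
Steps 5,6: same thread (A). No race.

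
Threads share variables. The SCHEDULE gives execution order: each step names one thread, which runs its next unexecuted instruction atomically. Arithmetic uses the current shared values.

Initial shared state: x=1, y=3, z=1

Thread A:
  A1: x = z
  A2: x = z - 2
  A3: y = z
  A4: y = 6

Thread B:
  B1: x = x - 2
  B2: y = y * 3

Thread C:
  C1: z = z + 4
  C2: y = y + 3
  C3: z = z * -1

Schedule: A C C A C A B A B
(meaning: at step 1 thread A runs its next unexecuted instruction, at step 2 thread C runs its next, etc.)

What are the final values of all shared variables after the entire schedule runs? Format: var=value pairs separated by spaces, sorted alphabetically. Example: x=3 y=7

Step 1: thread A executes A1 (x = z). Shared: x=1 y=3 z=1. PCs: A@1 B@0 C@0
Step 2: thread C executes C1 (z = z + 4). Shared: x=1 y=3 z=5. PCs: A@1 B@0 C@1
Step 3: thread C executes C2 (y = y + 3). Shared: x=1 y=6 z=5. PCs: A@1 B@0 C@2
Step 4: thread A executes A2 (x = z - 2). Shared: x=3 y=6 z=5. PCs: A@2 B@0 C@2
Step 5: thread C executes C3 (z = z * -1). Shared: x=3 y=6 z=-5. PCs: A@2 B@0 C@3
Step 6: thread A executes A3 (y = z). Shared: x=3 y=-5 z=-5. PCs: A@3 B@0 C@3
Step 7: thread B executes B1 (x = x - 2). Shared: x=1 y=-5 z=-5. PCs: A@3 B@1 C@3
Step 8: thread A executes A4 (y = 6). Shared: x=1 y=6 z=-5. PCs: A@4 B@1 C@3
Step 9: thread B executes B2 (y = y * 3). Shared: x=1 y=18 z=-5. PCs: A@4 B@2 C@3

Answer: x=1 y=18 z=-5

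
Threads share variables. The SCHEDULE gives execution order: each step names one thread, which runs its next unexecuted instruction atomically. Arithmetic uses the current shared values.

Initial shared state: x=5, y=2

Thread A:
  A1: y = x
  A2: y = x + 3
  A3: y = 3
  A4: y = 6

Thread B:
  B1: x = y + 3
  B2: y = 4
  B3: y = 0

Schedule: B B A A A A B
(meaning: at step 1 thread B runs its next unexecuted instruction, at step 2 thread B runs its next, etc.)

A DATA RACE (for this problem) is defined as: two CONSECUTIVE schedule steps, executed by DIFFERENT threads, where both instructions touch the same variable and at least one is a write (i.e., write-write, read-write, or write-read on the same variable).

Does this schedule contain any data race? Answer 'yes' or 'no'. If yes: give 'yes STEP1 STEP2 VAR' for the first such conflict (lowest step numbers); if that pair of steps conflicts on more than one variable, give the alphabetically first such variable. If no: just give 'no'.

Steps 1,2: same thread (B). No race.
Steps 2,3: B(y = 4) vs A(y = x). RACE on y (W-W).
Steps 3,4: same thread (A). No race.
Steps 4,5: same thread (A). No race.
Steps 5,6: same thread (A). No race.
Steps 6,7: A(y = 6) vs B(y = 0). RACE on y (W-W).
First conflict at steps 2,3.

Answer: yes 2 3 y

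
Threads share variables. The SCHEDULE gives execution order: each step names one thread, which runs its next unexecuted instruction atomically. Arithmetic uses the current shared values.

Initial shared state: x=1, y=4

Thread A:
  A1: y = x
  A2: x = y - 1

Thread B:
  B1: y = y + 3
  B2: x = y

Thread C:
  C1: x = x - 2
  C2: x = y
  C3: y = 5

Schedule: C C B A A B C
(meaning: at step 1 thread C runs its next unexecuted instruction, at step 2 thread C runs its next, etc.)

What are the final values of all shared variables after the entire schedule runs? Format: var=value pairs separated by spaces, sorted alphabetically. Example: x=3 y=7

Step 1: thread C executes C1 (x = x - 2). Shared: x=-1 y=4. PCs: A@0 B@0 C@1
Step 2: thread C executes C2 (x = y). Shared: x=4 y=4. PCs: A@0 B@0 C@2
Step 3: thread B executes B1 (y = y + 3). Shared: x=4 y=7. PCs: A@0 B@1 C@2
Step 4: thread A executes A1 (y = x). Shared: x=4 y=4. PCs: A@1 B@1 C@2
Step 5: thread A executes A2 (x = y - 1). Shared: x=3 y=4. PCs: A@2 B@1 C@2
Step 6: thread B executes B2 (x = y). Shared: x=4 y=4. PCs: A@2 B@2 C@2
Step 7: thread C executes C3 (y = 5). Shared: x=4 y=5. PCs: A@2 B@2 C@3

Answer: x=4 y=5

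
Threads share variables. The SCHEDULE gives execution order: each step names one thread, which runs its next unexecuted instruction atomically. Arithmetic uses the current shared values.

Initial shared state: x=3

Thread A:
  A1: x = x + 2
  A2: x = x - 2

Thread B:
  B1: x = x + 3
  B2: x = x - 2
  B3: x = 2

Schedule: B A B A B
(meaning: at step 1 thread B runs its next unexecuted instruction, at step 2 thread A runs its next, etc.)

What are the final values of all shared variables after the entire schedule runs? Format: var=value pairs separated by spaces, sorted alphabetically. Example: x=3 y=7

Answer: x=2

Derivation:
Step 1: thread B executes B1 (x = x + 3). Shared: x=6. PCs: A@0 B@1
Step 2: thread A executes A1 (x = x + 2). Shared: x=8. PCs: A@1 B@1
Step 3: thread B executes B2 (x = x - 2). Shared: x=6. PCs: A@1 B@2
Step 4: thread A executes A2 (x = x - 2). Shared: x=4. PCs: A@2 B@2
Step 5: thread B executes B3 (x = 2). Shared: x=2. PCs: A@2 B@3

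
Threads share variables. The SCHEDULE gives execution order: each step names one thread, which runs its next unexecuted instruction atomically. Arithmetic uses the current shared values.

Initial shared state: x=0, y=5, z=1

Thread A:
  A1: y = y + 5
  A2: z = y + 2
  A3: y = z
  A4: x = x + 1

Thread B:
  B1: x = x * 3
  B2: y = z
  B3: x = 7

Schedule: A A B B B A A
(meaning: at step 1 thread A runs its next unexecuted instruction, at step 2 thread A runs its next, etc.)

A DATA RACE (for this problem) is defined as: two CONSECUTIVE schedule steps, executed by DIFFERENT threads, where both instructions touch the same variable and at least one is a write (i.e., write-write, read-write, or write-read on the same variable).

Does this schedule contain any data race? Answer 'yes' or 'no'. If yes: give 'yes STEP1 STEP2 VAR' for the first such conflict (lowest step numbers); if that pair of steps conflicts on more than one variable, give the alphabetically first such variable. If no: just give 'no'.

Steps 1,2: same thread (A). No race.
Steps 2,3: A(r=y,w=z) vs B(r=x,w=x). No conflict.
Steps 3,4: same thread (B). No race.
Steps 4,5: same thread (B). No race.
Steps 5,6: B(r=-,w=x) vs A(r=z,w=y). No conflict.
Steps 6,7: same thread (A). No race.

Answer: no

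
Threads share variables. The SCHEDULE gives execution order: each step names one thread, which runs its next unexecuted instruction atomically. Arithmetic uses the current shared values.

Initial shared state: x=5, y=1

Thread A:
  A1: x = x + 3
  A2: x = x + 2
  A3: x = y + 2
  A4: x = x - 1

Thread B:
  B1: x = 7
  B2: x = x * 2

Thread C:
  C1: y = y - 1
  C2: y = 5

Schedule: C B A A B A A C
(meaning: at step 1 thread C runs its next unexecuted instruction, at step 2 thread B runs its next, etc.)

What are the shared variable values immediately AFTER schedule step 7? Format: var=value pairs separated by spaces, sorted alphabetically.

Answer: x=1 y=0

Derivation:
Step 1: thread C executes C1 (y = y - 1). Shared: x=5 y=0. PCs: A@0 B@0 C@1
Step 2: thread B executes B1 (x = 7). Shared: x=7 y=0. PCs: A@0 B@1 C@1
Step 3: thread A executes A1 (x = x + 3). Shared: x=10 y=0. PCs: A@1 B@1 C@1
Step 4: thread A executes A2 (x = x + 2). Shared: x=12 y=0. PCs: A@2 B@1 C@1
Step 5: thread B executes B2 (x = x * 2). Shared: x=24 y=0. PCs: A@2 B@2 C@1
Step 6: thread A executes A3 (x = y + 2). Shared: x=2 y=0. PCs: A@3 B@2 C@1
Step 7: thread A executes A4 (x = x - 1). Shared: x=1 y=0. PCs: A@4 B@2 C@1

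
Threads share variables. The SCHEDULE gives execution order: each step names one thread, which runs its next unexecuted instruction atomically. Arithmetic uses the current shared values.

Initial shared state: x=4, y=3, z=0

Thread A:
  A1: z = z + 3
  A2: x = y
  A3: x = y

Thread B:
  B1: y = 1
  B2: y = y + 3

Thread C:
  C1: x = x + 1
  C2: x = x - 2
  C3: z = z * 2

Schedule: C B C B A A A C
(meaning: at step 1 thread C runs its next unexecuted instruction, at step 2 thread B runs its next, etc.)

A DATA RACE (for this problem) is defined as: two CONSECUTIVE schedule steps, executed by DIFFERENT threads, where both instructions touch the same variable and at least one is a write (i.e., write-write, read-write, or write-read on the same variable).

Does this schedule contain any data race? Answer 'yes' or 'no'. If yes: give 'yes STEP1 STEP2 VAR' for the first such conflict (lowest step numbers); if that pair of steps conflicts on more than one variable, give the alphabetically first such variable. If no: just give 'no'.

Steps 1,2: C(r=x,w=x) vs B(r=-,w=y). No conflict.
Steps 2,3: B(r=-,w=y) vs C(r=x,w=x). No conflict.
Steps 3,4: C(r=x,w=x) vs B(r=y,w=y). No conflict.
Steps 4,5: B(r=y,w=y) vs A(r=z,w=z). No conflict.
Steps 5,6: same thread (A). No race.
Steps 6,7: same thread (A). No race.
Steps 7,8: A(r=y,w=x) vs C(r=z,w=z). No conflict.

Answer: no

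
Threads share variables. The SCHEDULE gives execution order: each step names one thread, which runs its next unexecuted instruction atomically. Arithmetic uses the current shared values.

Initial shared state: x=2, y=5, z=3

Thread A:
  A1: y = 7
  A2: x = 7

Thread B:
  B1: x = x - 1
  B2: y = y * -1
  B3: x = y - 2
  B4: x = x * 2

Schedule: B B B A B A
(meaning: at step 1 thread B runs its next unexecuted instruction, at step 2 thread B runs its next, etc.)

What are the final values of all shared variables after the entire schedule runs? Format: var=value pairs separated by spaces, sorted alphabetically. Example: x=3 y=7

Step 1: thread B executes B1 (x = x - 1). Shared: x=1 y=5 z=3. PCs: A@0 B@1
Step 2: thread B executes B2 (y = y * -1). Shared: x=1 y=-5 z=3. PCs: A@0 B@2
Step 3: thread B executes B3 (x = y - 2). Shared: x=-7 y=-5 z=3. PCs: A@0 B@3
Step 4: thread A executes A1 (y = 7). Shared: x=-7 y=7 z=3. PCs: A@1 B@3
Step 5: thread B executes B4 (x = x * 2). Shared: x=-14 y=7 z=3. PCs: A@1 B@4
Step 6: thread A executes A2 (x = 7). Shared: x=7 y=7 z=3. PCs: A@2 B@4

Answer: x=7 y=7 z=3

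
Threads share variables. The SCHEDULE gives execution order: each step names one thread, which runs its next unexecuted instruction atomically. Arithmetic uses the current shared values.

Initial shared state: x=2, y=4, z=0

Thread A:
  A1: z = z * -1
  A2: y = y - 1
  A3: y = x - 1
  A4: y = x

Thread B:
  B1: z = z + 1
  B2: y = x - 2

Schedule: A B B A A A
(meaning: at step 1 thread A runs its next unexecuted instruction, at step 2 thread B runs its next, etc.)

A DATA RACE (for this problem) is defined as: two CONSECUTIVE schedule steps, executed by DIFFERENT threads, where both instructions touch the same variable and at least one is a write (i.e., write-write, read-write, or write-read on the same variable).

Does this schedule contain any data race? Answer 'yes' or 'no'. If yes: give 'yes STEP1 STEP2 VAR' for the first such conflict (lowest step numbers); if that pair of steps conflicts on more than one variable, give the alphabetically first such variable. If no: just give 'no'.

Steps 1,2: A(z = z * -1) vs B(z = z + 1). RACE on z (W-W).
Steps 2,3: same thread (B). No race.
Steps 3,4: B(y = x - 2) vs A(y = y - 1). RACE on y (W-W).
Steps 4,5: same thread (A). No race.
Steps 5,6: same thread (A). No race.
First conflict at steps 1,2.

Answer: yes 1 2 z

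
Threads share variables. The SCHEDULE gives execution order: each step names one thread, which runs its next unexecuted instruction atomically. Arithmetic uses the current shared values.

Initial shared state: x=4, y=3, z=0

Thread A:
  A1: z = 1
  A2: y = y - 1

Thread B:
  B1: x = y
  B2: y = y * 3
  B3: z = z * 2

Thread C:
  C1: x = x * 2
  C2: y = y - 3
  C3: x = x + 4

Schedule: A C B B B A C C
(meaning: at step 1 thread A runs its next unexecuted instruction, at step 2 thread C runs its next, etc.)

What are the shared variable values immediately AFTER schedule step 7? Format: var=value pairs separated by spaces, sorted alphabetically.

Step 1: thread A executes A1 (z = 1). Shared: x=4 y=3 z=1. PCs: A@1 B@0 C@0
Step 2: thread C executes C1 (x = x * 2). Shared: x=8 y=3 z=1. PCs: A@1 B@0 C@1
Step 3: thread B executes B1 (x = y). Shared: x=3 y=3 z=1. PCs: A@1 B@1 C@1
Step 4: thread B executes B2 (y = y * 3). Shared: x=3 y=9 z=1. PCs: A@1 B@2 C@1
Step 5: thread B executes B3 (z = z * 2). Shared: x=3 y=9 z=2. PCs: A@1 B@3 C@1
Step 6: thread A executes A2 (y = y - 1). Shared: x=3 y=8 z=2. PCs: A@2 B@3 C@1
Step 7: thread C executes C2 (y = y - 3). Shared: x=3 y=5 z=2. PCs: A@2 B@3 C@2

Answer: x=3 y=5 z=2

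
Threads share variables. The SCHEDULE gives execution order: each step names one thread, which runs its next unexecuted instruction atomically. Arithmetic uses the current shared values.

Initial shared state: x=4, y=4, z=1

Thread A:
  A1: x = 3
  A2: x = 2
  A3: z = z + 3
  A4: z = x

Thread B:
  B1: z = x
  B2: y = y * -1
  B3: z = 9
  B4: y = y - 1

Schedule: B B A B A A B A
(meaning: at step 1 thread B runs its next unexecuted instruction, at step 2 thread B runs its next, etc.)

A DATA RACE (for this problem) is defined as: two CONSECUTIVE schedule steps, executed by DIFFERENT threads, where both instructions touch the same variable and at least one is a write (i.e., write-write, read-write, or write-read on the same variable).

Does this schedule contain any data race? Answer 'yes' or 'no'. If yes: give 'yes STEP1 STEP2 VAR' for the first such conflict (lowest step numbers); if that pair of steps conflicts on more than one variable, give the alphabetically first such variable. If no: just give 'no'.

Steps 1,2: same thread (B). No race.
Steps 2,3: B(r=y,w=y) vs A(r=-,w=x). No conflict.
Steps 3,4: A(r=-,w=x) vs B(r=-,w=z). No conflict.
Steps 4,5: B(r=-,w=z) vs A(r=-,w=x). No conflict.
Steps 5,6: same thread (A). No race.
Steps 6,7: A(r=z,w=z) vs B(r=y,w=y). No conflict.
Steps 7,8: B(r=y,w=y) vs A(r=x,w=z). No conflict.

Answer: no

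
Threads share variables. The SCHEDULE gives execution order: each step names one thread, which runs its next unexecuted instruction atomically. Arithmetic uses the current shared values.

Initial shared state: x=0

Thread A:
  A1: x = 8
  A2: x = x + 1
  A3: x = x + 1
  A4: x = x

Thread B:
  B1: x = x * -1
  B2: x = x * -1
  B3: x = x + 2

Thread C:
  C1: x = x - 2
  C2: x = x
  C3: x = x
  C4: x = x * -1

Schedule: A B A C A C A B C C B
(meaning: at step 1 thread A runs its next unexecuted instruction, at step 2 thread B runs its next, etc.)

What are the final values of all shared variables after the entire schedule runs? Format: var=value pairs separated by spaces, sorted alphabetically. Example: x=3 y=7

Answer: x=-6

Derivation:
Step 1: thread A executes A1 (x = 8). Shared: x=8. PCs: A@1 B@0 C@0
Step 2: thread B executes B1 (x = x * -1). Shared: x=-8. PCs: A@1 B@1 C@0
Step 3: thread A executes A2 (x = x + 1). Shared: x=-7. PCs: A@2 B@1 C@0
Step 4: thread C executes C1 (x = x - 2). Shared: x=-9. PCs: A@2 B@1 C@1
Step 5: thread A executes A3 (x = x + 1). Shared: x=-8. PCs: A@3 B@1 C@1
Step 6: thread C executes C2 (x = x). Shared: x=-8. PCs: A@3 B@1 C@2
Step 7: thread A executes A4 (x = x). Shared: x=-8. PCs: A@4 B@1 C@2
Step 8: thread B executes B2 (x = x * -1). Shared: x=8. PCs: A@4 B@2 C@2
Step 9: thread C executes C3 (x = x). Shared: x=8. PCs: A@4 B@2 C@3
Step 10: thread C executes C4 (x = x * -1). Shared: x=-8. PCs: A@4 B@2 C@4
Step 11: thread B executes B3 (x = x + 2). Shared: x=-6. PCs: A@4 B@3 C@4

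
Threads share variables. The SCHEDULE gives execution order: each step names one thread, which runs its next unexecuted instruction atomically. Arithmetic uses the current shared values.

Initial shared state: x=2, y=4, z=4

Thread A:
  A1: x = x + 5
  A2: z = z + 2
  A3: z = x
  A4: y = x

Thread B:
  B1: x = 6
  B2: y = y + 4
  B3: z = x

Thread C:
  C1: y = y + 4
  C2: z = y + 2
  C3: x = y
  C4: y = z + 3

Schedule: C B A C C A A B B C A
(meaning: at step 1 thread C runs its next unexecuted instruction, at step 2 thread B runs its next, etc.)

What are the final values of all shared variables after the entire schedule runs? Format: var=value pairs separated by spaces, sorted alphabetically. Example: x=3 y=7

Step 1: thread C executes C1 (y = y + 4). Shared: x=2 y=8 z=4. PCs: A@0 B@0 C@1
Step 2: thread B executes B1 (x = 6). Shared: x=6 y=8 z=4. PCs: A@0 B@1 C@1
Step 3: thread A executes A1 (x = x + 5). Shared: x=11 y=8 z=4. PCs: A@1 B@1 C@1
Step 4: thread C executes C2 (z = y + 2). Shared: x=11 y=8 z=10. PCs: A@1 B@1 C@2
Step 5: thread C executes C3 (x = y). Shared: x=8 y=8 z=10. PCs: A@1 B@1 C@3
Step 6: thread A executes A2 (z = z + 2). Shared: x=8 y=8 z=12. PCs: A@2 B@1 C@3
Step 7: thread A executes A3 (z = x). Shared: x=8 y=8 z=8. PCs: A@3 B@1 C@3
Step 8: thread B executes B2 (y = y + 4). Shared: x=8 y=12 z=8. PCs: A@3 B@2 C@3
Step 9: thread B executes B3 (z = x). Shared: x=8 y=12 z=8. PCs: A@3 B@3 C@3
Step 10: thread C executes C4 (y = z + 3). Shared: x=8 y=11 z=8. PCs: A@3 B@3 C@4
Step 11: thread A executes A4 (y = x). Shared: x=8 y=8 z=8. PCs: A@4 B@3 C@4

Answer: x=8 y=8 z=8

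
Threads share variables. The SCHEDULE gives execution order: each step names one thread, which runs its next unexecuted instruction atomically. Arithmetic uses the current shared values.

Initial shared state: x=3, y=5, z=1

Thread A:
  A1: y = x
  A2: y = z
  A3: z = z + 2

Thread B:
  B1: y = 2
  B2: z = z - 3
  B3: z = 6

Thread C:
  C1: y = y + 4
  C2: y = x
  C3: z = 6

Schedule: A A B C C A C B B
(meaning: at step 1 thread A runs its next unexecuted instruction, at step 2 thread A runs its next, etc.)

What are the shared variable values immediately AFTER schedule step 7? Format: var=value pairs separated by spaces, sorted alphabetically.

Answer: x=3 y=3 z=6

Derivation:
Step 1: thread A executes A1 (y = x). Shared: x=3 y=3 z=1. PCs: A@1 B@0 C@0
Step 2: thread A executes A2 (y = z). Shared: x=3 y=1 z=1. PCs: A@2 B@0 C@0
Step 3: thread B executes B1 (y = 2). Shared: x=3 y=2 z=1. PCs: A@2 B@1 C@0
Step 4: thread C executes C1 (y = y + 4). Shared: x=3 y=6 z=1. PCs: A@2 B@1 C@1
Step 5: thread C executes C2 (y = x). Shared: x=3 y=3 z=1. PCs: A@2 B@1 C@2
Step 6: thread A executes A3 (z = z + 2). Shared: x=3 y=3 z=3. PCs: A@3 B@1 C@2
Step 7: thread C executes C3 (z = 6). Shared: x=3 y=3 z=6. PCs: A@3 B@1 C@3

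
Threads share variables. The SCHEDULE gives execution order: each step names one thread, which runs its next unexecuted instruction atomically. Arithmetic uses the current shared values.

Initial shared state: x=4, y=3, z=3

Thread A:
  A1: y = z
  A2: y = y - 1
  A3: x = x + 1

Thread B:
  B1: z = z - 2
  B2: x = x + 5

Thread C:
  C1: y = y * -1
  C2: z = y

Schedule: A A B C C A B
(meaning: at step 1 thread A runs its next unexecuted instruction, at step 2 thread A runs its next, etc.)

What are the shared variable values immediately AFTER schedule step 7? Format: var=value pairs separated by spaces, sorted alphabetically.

Answer: x=10 y=-2 z=-2

Derivation:
Step 1: thread A executes A1 (y = z). Shared: x=4 y=3 z=3. PCs: A@1 B@0 C@0
Step 2: thread A executes A2 (y = y - 1). Shared: x=4 y=2 z=3. PCs: A@2 B@0 C@0
Step 3: thread B executes B1 (z = z - 2). Shared: x=4 y=2 z=1. PCs: A@2 B@1 C@0
Step 4: thread C executes C1 (y = y * -1). Shared: x=4 y=-2 z=1. PCs: A@2 B@1 C@1
Step 5: thread C executes C2 (z = y). Shared: x=4 y=-2 z=-2. PCs: A@2 B@1 C@2
Step 6: thread A executes A3 (x = x + 1). Shared: x=5 y=-2 z=-2. PCs: A@3 B@1 C@2
Step 7: thread B executes B2 (x = x + 5). Shared: x=10 y=-2 z=-2. PCs: A@3 B@2 C@2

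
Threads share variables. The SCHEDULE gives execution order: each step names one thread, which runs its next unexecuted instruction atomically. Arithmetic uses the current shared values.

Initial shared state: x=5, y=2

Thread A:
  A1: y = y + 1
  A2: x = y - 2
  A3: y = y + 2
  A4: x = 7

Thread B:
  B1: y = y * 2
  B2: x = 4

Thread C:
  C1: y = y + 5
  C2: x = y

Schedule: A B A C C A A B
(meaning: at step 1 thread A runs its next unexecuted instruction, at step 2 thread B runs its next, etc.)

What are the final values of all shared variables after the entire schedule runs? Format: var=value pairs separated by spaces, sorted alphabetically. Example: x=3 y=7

Step 1: thread A executes A1 (y = y + 1). Shared: x=5 y=3. PCs: A@1 B@0 C@0
Step 2: thread B executes B1 (y = y * 2). Shared: x=5 y=6. PCs: A@1 B@1 C@0
Step 3: thread A executes A2 (x = y - 2). Shared: x=4 y=6. PCs: A@2 B@1 C@0
Step 4: thread C executes C1 (y = y + 5). Shared: x=4 y=11. PCs: A@2 B@1 C@1
Step 5: thread C executes C2 (x = y). Shared: x=11 y=11. PCs: A@2 B@1 C@2
Step 6: thread A executes A3 (y = y + 2). Shared: x=11 y=13. PCs: A@3 B@1 C@2
Step 7: thread A executes A4 (x = 7). Shared: x=7 y=13. PCs: A@4 B@1 C@2
Step 8: thread B executes B2 (x = 4). Shared: x=4 y=13. PCs: A@4 B@2 C@2

Answer: x=4 y=13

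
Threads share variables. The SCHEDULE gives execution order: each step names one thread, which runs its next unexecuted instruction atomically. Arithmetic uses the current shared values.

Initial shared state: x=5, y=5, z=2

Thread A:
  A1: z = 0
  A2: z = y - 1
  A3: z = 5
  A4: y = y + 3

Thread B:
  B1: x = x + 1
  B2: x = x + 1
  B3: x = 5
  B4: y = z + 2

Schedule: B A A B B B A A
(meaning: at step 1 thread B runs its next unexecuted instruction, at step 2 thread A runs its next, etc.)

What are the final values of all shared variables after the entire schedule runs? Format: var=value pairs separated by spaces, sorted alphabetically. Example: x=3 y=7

Step 1: thread B executes B1 (x = x + 1). Shared: x=6 y=5 z=2. PCs: A@0 B@1
Step 2: thread A executes A1 (z = 0). Shared: x=6 y=5 z=0. PCs: A@1 B@1
Step 3: thread A executes A2 (z = y - 1). Shared: x=6 y=5 z=4. PCs: A@2 B@1
Step 4: thread B executes B2 (x = x + 1). Shared: x=7 y=5 z=4. PCs: A@2 B@2
Step 5: thread B executes B3 (x = 5). Shared: x=5 y=5 z=4. PCs: A@2 B@3
Step 6: thread B executes B4 (y = z + 2). Shared: x=5 y=6 z=4. PCs: A@2 B@4
Step 7: thread A executes A3 (z = 5). Shared: x=5 y=6 z=5. PCs: A@3 B@4
Step 8: thread A executes A4 (y = y + 3). Shared: x=5 y=9 z=5. PCs: A@4 B@4

Answer: x=5 y=9 z=5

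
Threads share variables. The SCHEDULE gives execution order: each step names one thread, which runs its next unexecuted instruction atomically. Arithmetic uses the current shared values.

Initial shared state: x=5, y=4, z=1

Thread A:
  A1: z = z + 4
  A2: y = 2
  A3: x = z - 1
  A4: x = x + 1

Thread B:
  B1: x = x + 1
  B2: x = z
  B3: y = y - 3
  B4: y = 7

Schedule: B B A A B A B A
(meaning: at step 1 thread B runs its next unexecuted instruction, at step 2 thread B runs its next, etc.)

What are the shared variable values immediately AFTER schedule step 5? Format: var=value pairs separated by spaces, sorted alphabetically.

Step 1: thread B executes B1 (x = x + 1). Shared: x=6 y=4 z=1. PCs: A@0 B@1
Step 2: thread B executes B2 (x = z). Shared: x=1 y=4 z=1. PCs: A@0 B@2
Step 3: thread A executes A1 (z = z + 4). Shared: x=1 y=4 z=5. PCs: A@1 B@2
Step 4: thread A executes A2 (y = 2). Shared: x=1 y=2 z=5. PCs: A@2 B@2
Step 5: thread B executes B3 (y = y - 3). Shared: x=1 y=-1 z=5. PCs: A@2 B@3

Answer: x=1 y=-1 z=5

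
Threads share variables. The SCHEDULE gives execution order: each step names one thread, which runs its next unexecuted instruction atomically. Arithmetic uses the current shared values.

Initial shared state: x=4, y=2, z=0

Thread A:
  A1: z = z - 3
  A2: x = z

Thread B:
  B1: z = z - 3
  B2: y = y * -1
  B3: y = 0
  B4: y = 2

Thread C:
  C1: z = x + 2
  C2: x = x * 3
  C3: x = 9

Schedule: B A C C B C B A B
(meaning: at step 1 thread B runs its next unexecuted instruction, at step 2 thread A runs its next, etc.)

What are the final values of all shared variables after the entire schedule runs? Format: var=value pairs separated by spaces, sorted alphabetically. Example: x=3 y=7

Answer: x=6 y=2 z=6

Derivation:
Step 1: thread B executes B1 (z = z - 3). Shared: x=4 y=2 z=-3. PCs: A@0 B@1 C@0
Step 2: thread A executes A1 (z = z - 3). Shared: x=4 y=2 z=-6. PCs: A@1 B@1 C@0
Step 3: thread C executes C1 (z = x + 2). Shared: x=4 y=2 z=6. PCs: A@1 B@1 C@1
Step 4: thread C executes C2 (x = x * 3). Shared: x=12 y=2 z=6. PCs: A@1 B@1 C@2
Step 5: thread B executes B2 (y = y * -1). Shared: x=12 y=-2 z=6. PCs: A@1 B@2 C@2
Step 6: thread C executes C3 (x = 9). Shared: x=9 y=-2 z=6. PCs: A@1 B@2 C@3
Step 7: thread B executes B3 (y = 0). Shared: x=9 y=0 z=6. PCs: A@1 B@3 C@3
Step 8: thread A executes A2 (x = z). Shared: x=6 y=0 z=6. PCs: A@2 B@3 C@3
Step 9: thread B executes B4 (y = 2). Shared: x=6 y=2 z=6. PCs: A@2 B@4 C@3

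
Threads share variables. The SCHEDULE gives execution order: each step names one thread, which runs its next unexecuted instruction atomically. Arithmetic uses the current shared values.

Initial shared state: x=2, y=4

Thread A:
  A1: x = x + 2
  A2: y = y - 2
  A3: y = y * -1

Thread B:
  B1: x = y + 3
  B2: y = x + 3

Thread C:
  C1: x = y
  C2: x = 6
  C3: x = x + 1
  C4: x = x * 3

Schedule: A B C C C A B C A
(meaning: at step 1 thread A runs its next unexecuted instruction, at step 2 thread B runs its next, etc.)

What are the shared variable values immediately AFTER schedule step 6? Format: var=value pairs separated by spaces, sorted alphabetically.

Answer: x=7 y=2

Derivation:
Step 1: thread A executes A1 (x = x + 2). Shared: x=4 y=4. PCs: A@1 B@0 C@0
Step 2: thread B executes B1 (x = y + 3). Shared: x=7 y=4. PCs: A@1 B@1 C@0
Step 3: thread C executes C1 (x = y). Shared: x=4 y=4. PCs: A@1 B@1 C@1
Step 4: thread C executes C2 (x = 6). Shared: x=6 y=4. PCs: A@1 B@1 C@2
Step 5: thread C executes C3 (x = x + 1). Shared: x=7 y=4. PCs: A@1 B@1 C@3
Step 6: thread A executes A2 (y = y - 2). Shared: x=7 y=2. PCs: A@2 B@1 C@3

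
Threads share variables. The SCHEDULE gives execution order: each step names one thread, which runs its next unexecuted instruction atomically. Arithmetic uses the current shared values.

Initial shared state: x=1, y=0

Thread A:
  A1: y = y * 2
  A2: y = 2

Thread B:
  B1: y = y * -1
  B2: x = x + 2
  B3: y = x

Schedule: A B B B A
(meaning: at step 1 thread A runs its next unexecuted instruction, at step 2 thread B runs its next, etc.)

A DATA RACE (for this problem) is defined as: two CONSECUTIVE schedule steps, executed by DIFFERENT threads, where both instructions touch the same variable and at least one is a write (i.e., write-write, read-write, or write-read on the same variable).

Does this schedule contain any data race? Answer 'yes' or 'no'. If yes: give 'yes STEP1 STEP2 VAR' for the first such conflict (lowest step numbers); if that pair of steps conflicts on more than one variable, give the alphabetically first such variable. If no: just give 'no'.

Answer: yes 1 2 y

Derivation:
Steps 1,2: A(y = y * 2) vs B(y = y * -1). RACE on y (W-W).
Steps 2,3: same thread (B). No race.
Steps 3,4: same thread (B). No race.
Steps 4,5: B(y = x) vs A(y = 2). RACE on y (W-W).
First conflict at steps 1,2.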